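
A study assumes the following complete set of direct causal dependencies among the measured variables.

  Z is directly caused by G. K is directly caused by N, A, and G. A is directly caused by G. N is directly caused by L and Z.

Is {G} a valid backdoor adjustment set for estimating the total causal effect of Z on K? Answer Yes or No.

Backdoor paths from Z to K (paths whose first edge points into Z):
  P1: Z <- G -> A -> K
  P2: Z <- G -> K
Condition 1 (no descendant of Z in the set): holds — descendants of Z are {K, N}; none are in {G}.
Condition 2 (every backdoor path blocked by {G}):
  P1: blocked at fork node G ∈ conditioning set.
  P2: blocked at fork node G ∈ conditioning set.
{G} satisfies the backdoor criterion.

Yes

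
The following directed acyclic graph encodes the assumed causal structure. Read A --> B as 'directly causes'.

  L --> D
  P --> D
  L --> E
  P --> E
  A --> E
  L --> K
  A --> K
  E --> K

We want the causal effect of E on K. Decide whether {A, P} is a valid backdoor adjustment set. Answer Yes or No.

No

Backdoor paths from E to K (paths whose first edge points into E):
  P1: E <- L -> K
  P2: E <- A -> K
  P3: E <- P -> D <- L -> K
Condition 1 (no descendant of E in the set): holds — descendants of E are {K}; none are in {A, P}.
Condition 2 (every backdoor path blocked by {A, P}):
  P1: open — no interior node is in the conditioning set.
  P2: blocked at fork node A ∈ conditioning set.
  P3: blocked at fork node P ∈ conditioning set.
{A, P} does not satisfy the backdoor criterion.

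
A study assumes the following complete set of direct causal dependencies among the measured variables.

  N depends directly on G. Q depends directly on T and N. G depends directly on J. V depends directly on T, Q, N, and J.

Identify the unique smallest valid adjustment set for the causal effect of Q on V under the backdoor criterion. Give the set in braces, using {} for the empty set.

Variables eligible for adjustment (non-descendants of Q, excluding Q and V): {G, J, N, T}.
Backdoor paths from Q to V:
  P1: Q <- T -> V
  P2: Q <- N <- G <- J -> V
  P3: Q <- N -> V
The empty set is not sufficient: P1 (Q <- T -> V) has no collider blocking it and no conditioned non-collider, so it is open.
Try {N, T}:
  P1: blocked at fork node T ∈ conditioning set.
  P2: blocked at chain node N ∈ conditioning set.
  P3: blocked at fork node N ∈ conditioning set.
{N, T} contains no descendant of Q and blocks every backdoor path.
Every element of {N, T} is needed (dropping N leaves P2 open; dropping T leaves P1 open), so no proper subset is valid.
Among all size-2 subsets of the eligible variables, only {N, T} blocks every backdoor path, so it is the unique smallest valid adjustment set.

{N, T}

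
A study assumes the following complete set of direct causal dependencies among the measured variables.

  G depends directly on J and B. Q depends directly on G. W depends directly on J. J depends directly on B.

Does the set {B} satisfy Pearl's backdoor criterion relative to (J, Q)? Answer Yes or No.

Backdoor paths from J to Q (paths whose first edge points into J):
  P1: J <- B -> G -> Q
Condition 1 (no descendant of J in the set): holds — descendants of J are {G, Q, W}; none are in {B}.
Condition 2 (every backdoor path blocked by {B}):
  P1: blocked at fork node B ∈ conditioning set.
{B} satisfies the backdoor criterion.

Yes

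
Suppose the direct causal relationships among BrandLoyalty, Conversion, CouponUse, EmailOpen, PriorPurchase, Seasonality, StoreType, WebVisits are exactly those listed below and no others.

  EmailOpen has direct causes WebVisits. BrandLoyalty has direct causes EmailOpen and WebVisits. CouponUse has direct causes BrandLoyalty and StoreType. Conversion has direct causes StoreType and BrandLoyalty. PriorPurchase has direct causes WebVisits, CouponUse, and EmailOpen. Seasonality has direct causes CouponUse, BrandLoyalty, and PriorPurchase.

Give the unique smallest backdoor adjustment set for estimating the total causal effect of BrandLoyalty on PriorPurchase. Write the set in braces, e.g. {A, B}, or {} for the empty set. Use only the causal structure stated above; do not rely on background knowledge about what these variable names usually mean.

{EmailOpen, WebVisits}

Variables eligible for adjustment (non-descendants of BrandLoyalty, excluding BrandLoyalty and PriorPurchase): {EmailOpen, StoreType, WebVisits}.
Backdoor paths from BrandLoyalty to PriorPurchase:
  P1: BrandLoyalty <- WebVisits -> EmailOpen -> PriorPurchase
  P2: BrandLoyalty <- WebVisits -> PriorPurchase
  P3: BrandLoyalty <- EmailOpen <- WebVisits -> PriorPurchase
  P4: BrandLoyalty <- EmailOpen -> PriorPurchase
The empty set is not sufficient: P1 (BrandLoyalty <- WebVisits -> EmailOpen -> PriorPurchase) has no collider blocking it and no conditioned non-collider, so it is open.
Try {EmailOpen, WebVisits}:
  P1: blocked at fork node WebVisits ∈ conditioning set.
  P2: blocked at fork node WebVisits ∈ conditioning set.
  P3: blocked at chain node EmailOpen ∈ conditioning set.
  P4: blocked at fork node EmailOpen ∈ conditioning set.
{EmailOpen, WebVisits} contains no descendant of BrandLoyalty and blocks every backdoor path.
Every element of {EmailOpen, WebVisits} is needed (dropping EmailOpen leaves P4 open; dropping WebVisits leaves P2 open), so no proper subset is valid.
Among all size-2 subsets of the eligible variables, only {EmailOpen, WebVisits} blocks every backdoor path, so it is the unique smallest valid adjustment set.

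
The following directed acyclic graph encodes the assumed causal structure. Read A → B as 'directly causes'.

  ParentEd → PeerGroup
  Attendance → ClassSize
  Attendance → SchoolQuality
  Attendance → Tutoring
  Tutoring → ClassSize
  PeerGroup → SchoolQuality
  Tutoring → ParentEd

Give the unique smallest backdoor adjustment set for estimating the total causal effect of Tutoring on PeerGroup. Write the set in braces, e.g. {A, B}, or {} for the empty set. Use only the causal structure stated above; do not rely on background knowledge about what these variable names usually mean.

Variables eligible for adjustment (non-descendants of Tutoring, excluding Tutoring and PeerGroup): {Attendance}.
Backdoor paths from Tutoring to PeerGroup:
  P1: Tutoring <- Attendance -> SchoolQuality <- PeerGroup
Each backdoor path contains an unconditioned collider, so every path is already blocked with the empty conditioning set:
  P1: blocked at collider SchoolQuality (neither it nor any descendant is in the conditioning set).
The empty set is therefore the unique smallest valid set.

{}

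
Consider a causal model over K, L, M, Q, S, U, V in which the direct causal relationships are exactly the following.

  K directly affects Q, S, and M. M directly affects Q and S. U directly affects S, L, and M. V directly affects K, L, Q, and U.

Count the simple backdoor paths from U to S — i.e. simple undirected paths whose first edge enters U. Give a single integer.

7

A backdoor path from U to S is any simple undirected path whose first edge points into U (i.e. leaves U via a parent).
Parents of U: {V}.
Enumerating:
  P1: U <- V -> K -> M -> S
  P2: U <- V -> K -> Q <- M -> S
  P3: U <- V -> K -> S
  P4: U <- V -> Q <- K -> M -> S
  P5: U <- V -> Q <- K -> S
  P6: U <- V -> Q <- M <- K -> S
  P7: U <- V -> Q <- M -> S
That exhausts the simple backdoor paths. Count: 7.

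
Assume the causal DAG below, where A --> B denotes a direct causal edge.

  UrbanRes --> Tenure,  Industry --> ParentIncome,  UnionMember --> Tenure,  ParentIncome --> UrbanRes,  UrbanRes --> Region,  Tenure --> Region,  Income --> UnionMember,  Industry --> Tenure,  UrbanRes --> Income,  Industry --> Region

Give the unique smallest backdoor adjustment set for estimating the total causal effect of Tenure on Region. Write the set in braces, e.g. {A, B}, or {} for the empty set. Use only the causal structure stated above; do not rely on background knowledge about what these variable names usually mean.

{Industry, UrbanRes}

Variables eligible for adjustment (non-descendants of Tenure, excluding Tenure and Region): {Income, Industry, ParentIncome, UnionMember, UrbanRes}.
Backdoor paths from Tenure to Region:
  P1: Tenure <- Industry -> ParentIncome -> UrbanRes -> Region
  P2: Tenure <- Industry -> Region
  P3: Tenure <- UrbanRes <- ParentIncome <- Industry -> Region
  P4: Tenure <- UrbanRes -> Region
  P5: Tenure <- UnionMember <- Income <- UrbanRes <- ParentIncome <- Industry -> Region
  P6: Tenure <- UnionMember <- Income <- UrbanRes -> Region
The empty set is not sufficient: P1 (Tenure <- Industry -> ParentIncome -> UrbanRes -> Region) has no collider blocking it and no conditioned non-collider, so it is open.
Try {Industry, UrbanRes}:
  P1: blocked at fork node Industry ∈ conditioning set.
  P2: blocked at fork node Industry ∈ conditioning set.
  P3: blocked at chain node UrbanRes ∈ conditioning set.
  P4: blocked at fork node UrbanRes ∈ conditioning set.
  P5: blocked at chain node UrbanRes ∈ conditioning set.
  P6: blocked at fork node UrbanRes ∈ conditioning set.
{Industry, UrbanRes} contains no descendant of Tenure and blocks every backdoor path.
Every element of {Industry, UrbanRes} is needed (dropping Industry leaves P2 open; dropping UrbanRes leaves P4 open), so no proper subset is valid.
Among all size-2 subsets of the eligible variables, only {Industry, UrbanRes} blocks every backdoor path, so it is the unique smallest valid adjustment set.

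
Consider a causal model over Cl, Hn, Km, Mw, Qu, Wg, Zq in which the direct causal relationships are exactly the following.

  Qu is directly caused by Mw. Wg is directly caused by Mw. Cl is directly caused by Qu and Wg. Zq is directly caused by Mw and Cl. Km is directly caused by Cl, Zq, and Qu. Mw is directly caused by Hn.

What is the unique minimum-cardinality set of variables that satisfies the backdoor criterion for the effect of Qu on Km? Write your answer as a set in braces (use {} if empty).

{Mw}

Variables eligible for adjustment (non-descendants of Qu, excluding Qu and Km): {Hn, Mw, Wg}.
Backdoor paths from Qu to Km:
  P1: Qu <- Mw -> Wg -> Cl -> Zq -> Km
  P2: Qu <- Mw -> Wg -> Cl -> Km
  P3: Qu <- Mw -> Zq <- Cl -> Km
  P4: Qu <- Mw -> Zq -> Km
The empty set is not sufficient: P1 (Qu <- Mw -> Wg -> Cl -> Zq -> Km) has no collider blocking it and no conditioned non-collider, so it is open.
Try {Mw}:
  P1: blocked at fork node Mw ∈ conditioning set.
  P2: blocked at fork node Mw ∈ conditioning set.
  P3: blocked at fork node Mw ∈ conditioning set.
  P4: blocked at fork node Mw ∈ conditioning set.
{Mw} contains no descendant of Qu and blocks every backdoor path.
No other singleton works — e.g. {Hn} leaves P1 open — so {Mw} is the unique smallest valid adjustment set.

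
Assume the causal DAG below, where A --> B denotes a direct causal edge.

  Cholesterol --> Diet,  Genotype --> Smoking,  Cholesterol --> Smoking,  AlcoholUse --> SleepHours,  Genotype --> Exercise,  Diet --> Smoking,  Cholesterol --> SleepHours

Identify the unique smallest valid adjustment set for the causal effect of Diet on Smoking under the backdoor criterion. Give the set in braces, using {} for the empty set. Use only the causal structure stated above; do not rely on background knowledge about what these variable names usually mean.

Variables eligible for adjustment (non-descendants of Diet, excluding Diet and Smoking): {AlcoholUse, Cholesterol, Exercise, Genotype, SleepHours}.
Backdoor paths from Diet to Smoking:
  P1: Diet <- Cholesterol -> Smoking
The empty set is not sufficient: P1 (Diet <- Cholesterol -> Smoking) has no collider blocking it and no conditioned non-collider, so it is open.
Try {Cholesterol}:
  P1: blocked at fork node Cholesterol ∈ conditioning set.
{Cholesterol} contains no descendant of Diet and blocks every backdoor path.
No other singleton works — e.g. {Genotype} leaves P1 open — so {Cholesterol} is the unique smallest valid adjustment set.

{Cholesterol}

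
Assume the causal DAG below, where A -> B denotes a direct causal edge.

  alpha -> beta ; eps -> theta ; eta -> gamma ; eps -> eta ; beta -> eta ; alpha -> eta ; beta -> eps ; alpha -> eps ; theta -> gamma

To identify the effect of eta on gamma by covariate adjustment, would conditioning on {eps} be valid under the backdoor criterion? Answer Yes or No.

Backdoor paths from eta to gamma (paths whose first edge points into eta):
  P1: eta <- alpha -> beta -> eps -> theta -> gamma
  P2: eta <- alpha -> eps -> theta -> gamma
  P3: eta <- beta <- alpha -> eps -> theta -> gamma
  P4: eta <- beta -> eps -> theta -> gamma
  P5: eta <- eps -> theta -> gamma
Condition 1 (no descendant of eta in the set): holds — descendants of eta are {gamma}; none are in {eps}.
Condition 2 (every backdoor path blocked by {eps}):
  P1: blocked at chain node eps ∈ conditioning set.
  P2: blocked at chain node eps ∈ conditioning set.
  P3: blocked at chain node eps ∈ conditioning set.
  P4: blocked at chain node eps ∈ conditioning set.
  P5: blocked at fork node eps ∈ conditioning set.
{eps} satisfies the backdoor criterion.

Yes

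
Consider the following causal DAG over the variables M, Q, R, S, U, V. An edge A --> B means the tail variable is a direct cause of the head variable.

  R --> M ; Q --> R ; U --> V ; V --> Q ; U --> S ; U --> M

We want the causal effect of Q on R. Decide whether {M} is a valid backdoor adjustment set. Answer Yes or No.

No

Backdoor paths from Q to R (paths whose first edge points into Q):
  P1: Q <- V <- U -> M <- R
Condition 1 (no descendant of Q in the set): FAILS — M is a descendant of Q.
Condition 2 (every backdoor path blocked by {M}):
  P1: open — collider(s) M are conditioned on (or have a conditioned descendant) and no non-collider on the path is in the set.
{M} does not satisfy the backdoor criterion.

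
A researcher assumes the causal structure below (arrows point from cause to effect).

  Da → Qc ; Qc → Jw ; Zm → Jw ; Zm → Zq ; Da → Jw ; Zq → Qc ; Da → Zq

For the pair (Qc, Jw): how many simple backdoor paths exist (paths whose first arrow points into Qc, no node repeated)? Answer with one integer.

4

A backdoor path from Qc to Jw is any simple undirected path whose first edge points into Qc (i.e. leaves Qc via a parent).
Parents of Qc: {Da, Zq}.
Enumerating:
  P1: Qc <- Da -> Zq <- Zm -> Jw
  P2: Qc <- Da -> Jw
  P3: Qc <- Zq <- Zm -> Jw
  P4: Qc <- Zq <- Da -> Jw
That exhausts the simple backdoor paths. Count: 4.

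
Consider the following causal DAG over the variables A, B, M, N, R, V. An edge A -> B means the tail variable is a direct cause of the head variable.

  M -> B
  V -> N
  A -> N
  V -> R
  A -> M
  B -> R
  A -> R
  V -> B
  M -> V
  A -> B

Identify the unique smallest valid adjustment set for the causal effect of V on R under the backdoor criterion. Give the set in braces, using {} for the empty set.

Variables eligible for adjustment (non-descendants of V, excluding V and R): {A, M}.
Backdoor paths from V to R:
  P1: V <- M <- A -> B -> R
  P2: V <- M <- A -> R
  P3: V <- M -> B <- A -> R
  P4: V <- M -> B -> R
The empty set is not sufficient: P1 (V <- M <- A -> B -> R) has no collider blocking it and no conditioned non-collider, so it is open.
Try {M}:
  P1: blocked at chain node M ∈ conditioning set.
  P2: blocked at chain node M ∈ conditioning set.
  P3: blocked at fork node M ∈ conditioning set.
  P4: blocked at fork node M ∈ conditioning set.
{M} contains no descendant of V and blocks every backdoor path.
No other singleton works — e.g. {A} leaves P4 open — so {M} is the unique smallest valid adjustment set.

{M}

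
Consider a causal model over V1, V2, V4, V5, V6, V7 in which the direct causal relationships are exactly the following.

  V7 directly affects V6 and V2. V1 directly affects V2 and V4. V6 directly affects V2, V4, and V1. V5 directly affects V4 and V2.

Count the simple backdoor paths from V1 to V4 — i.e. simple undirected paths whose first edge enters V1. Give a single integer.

3

A backdoor path from V1 to V4 is any simple undirected path whose first edge points into V1 (i.e. leaves V1 via a parent).
Parents of V1: {V6}.
Enumerating:
  P1: V1 <- V6 <- V7 -> V2 <- V5 -> V4
  P2: V1 <- V6 -> V4
  P3: V1 <- V6 -> V2 <- V5 -> V4
That exhausts the simple backdoor paths. Count: 3.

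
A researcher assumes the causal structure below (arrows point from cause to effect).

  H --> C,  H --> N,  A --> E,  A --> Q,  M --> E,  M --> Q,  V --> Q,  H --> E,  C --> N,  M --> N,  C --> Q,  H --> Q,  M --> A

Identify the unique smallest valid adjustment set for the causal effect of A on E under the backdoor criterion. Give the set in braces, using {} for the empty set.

{M}

Variables eligible for adjustment (non-descendants of A, excluding A and E): {C, H, M, N, V}.
Backdoor paths from A to E:
  P1: A <- M -> N <- H -> E
  P2: A <- M -> N <- C <- H -> E
  P3: A <- M -> N <- C -> Q <- H -> E
  P4: A <- M -> Q <- H -> E
  P5: A <- M -> Q <- C <- H -> E
  P6: A <- M -> Q <- C -> N <- H -> E
  P7: A <- M -> E
The empty set is not sufficient: P7 (A <- M -> E) has no collider blocking it and no conditioned non-collider, so it is open.
Try {M}:
  P1: blocked at fork node M ∈ conditioning set.
  P2: blocked at fork node M ∈ conditioning set.
  P3: blocked at fork node M ∈ conditioning set.
  P4: blocked at fork node M ∈ conditioning set.
  P5: blocked at fork node M ∈ conditioning set.
  P6: blocked at fork node M ∈ conditioning set.
  P7: blocked at fork node M ∈ conditioning set.
{M} contains no descendant of A and blocks every backdoor path.
No other singleton works — e.g. {V} leaves P7 open — so {M} is the unique smallest valid adjustment set.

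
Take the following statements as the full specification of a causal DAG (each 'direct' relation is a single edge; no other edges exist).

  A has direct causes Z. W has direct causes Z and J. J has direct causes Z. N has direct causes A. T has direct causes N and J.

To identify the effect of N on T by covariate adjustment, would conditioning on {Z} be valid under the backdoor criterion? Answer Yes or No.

Backdoor paths from N to T (paths whose first edge points into N):
  P1: N <- A <- Z -> J -> T
  P2: N <- A <- Z -> W <- J -> T
Condition 1 (no descendant of N in the set): holds — descendants of N are {T}; none are in {Z}.
Condition 2 (every backdoor path blocked by {Z}):
  P1: blocked at fork node Z ∈ conditioning set.
  P2: blocked at fork node Z ∈ conditioning set.
{Z} satisfies the backdoor criterion.

Yes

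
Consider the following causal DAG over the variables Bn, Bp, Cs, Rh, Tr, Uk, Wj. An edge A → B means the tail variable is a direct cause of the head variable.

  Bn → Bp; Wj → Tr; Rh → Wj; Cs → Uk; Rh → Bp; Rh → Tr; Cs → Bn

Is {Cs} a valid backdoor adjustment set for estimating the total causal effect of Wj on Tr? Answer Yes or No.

No

Backdoor paths from Wj to Tr (paths whose first edge points into Wj):
  P1: Wj <- Rh -> Tr
Condition 1 (no descendant of Wj in the set): holds — descendants of Wj are {Tr}; none are in {Cs}.
Condition 2 (every backdoor path blocked by {Cs}):
  P1: open — no interior node is in the conditioning set.
{Cs} does not satisfy the backdoor criterion.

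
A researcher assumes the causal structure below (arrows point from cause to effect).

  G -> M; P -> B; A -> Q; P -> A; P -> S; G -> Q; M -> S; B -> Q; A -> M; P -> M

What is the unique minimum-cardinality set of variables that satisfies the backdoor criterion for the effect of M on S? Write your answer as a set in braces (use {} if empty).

{P}

Variables eligible for adjustment (non-descendants of M, excluding M and S): {A, B, G, P, Q}.
Backdoor paths from M to S:
  P1: M <- P -> S
  P2: M <- A <- P -> S
  P3: M <- A -> Q <- B <- P -> S
  P4: M <- G -> Q <- B <- P -> S
  P5: M <- G -> Q <- A <- P -> S
The empty set is not sufficient: P1 (M <- P -> S) has no collider blocking it and no conditioned non-collider, so it is open.
Try {P}:
  P1: blocked at fork node P ∈ conditioning set.
  P2: blocked at fork node P ∈ conditioning set.
  P3: blocked at collider Q (neither it nor any descendant is in the conditioning set).
  P4: blocked at collider Q (neither it nor any descendant is in the conditioning set).
  P5: blocked at collider Q (neither it nor any descendant is in the conditioning set).
{P} contains no descendant of M and blocks every backdoor path.
No other singleton works — e.g. {B} leaves P1 open — so {P} is the unique smallest valid adjustment set.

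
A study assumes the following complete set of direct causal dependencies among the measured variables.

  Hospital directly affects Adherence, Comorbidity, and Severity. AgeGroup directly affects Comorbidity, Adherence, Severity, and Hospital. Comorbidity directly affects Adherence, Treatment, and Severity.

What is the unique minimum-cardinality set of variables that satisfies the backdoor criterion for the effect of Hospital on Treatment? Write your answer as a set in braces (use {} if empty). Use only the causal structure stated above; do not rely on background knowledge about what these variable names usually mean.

{AgeGroup}

Variables eligible for adjustment (non-descendants of Hospital, excluding Hospital and Treatment): {AgeGroup}.
Backdoor paths from Hospital to Treatment:
  P1: Hospital <- AgeGroup -> Comorbidity -> Treatment
  P2: Hospital <- AgeGroup -> Severity <- Comorbidity -> Treatment
  P3: Hospital <- AgeGroup -> Adherence <- Comorbidity -> Treatment
The empty set is not sufficient: P1 (Hospital <- AgeGroup -> Comorbidity -> Treatment) has no collider blocking it and no conditioned non-collider, so it is open.
Try {AgeGroup}:
  P1: blocked at fork node AgeGroup ∈ conditioning set.
  P2: blocked at fork node AgeGroup ∈ conditioning set.
  P3: blocked at fork node AgeGroup ∈ conditioning set.
{AgeGroup} contains no descendant of Hospital and blocks every backdoor path.
{AgeGroup} is the unique smallest valid adjustment set.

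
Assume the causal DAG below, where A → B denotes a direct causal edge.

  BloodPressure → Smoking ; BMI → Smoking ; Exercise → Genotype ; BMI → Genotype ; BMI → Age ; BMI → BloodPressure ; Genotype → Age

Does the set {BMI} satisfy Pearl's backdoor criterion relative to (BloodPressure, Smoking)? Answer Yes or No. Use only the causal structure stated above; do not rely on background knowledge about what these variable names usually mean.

Backdoor paths from BloodPressure to Smoking (paths whose first edge points into BloodPressure):
  P1: BloodPressure <- BMI -> Smoking
Condition 1 (no descendant of BloodPressure in the set): holds — descendants of BloodPressure are {Smoking}; none are in {BMI}.
Condition 2 (every backdoor path blocked by {BMI}):
  P1: blocked at fork node BMI ∈ conditioning set.
{BMI} satisfies the backdoor criterion.

Yes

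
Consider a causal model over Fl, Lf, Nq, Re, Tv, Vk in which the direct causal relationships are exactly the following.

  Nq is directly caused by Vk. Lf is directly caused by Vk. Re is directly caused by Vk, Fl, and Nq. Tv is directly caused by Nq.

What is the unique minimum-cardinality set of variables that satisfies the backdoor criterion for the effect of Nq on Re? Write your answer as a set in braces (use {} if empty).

Variables eligible for adjustment (non-descendants of Nq, excluding Nq and Re): {Fl, Lf, Vk}.
Backdoor paths from Nq to Re:
  P1: Nq <- Vk -> Re
The empty set is not sufficient: P1 (Nq <- Vk -> Re) has no collider blocking it and no conditioned non-collider, so it is open.
Try {Vk}:
  P1: blocked at fork node Vk ∈ conditioning set.
{Vk} contains no descendant of Nq and blocks every backdoor path.
No other singleton works — e.g. {Fl} leaves P1 open — so {Vk} is the unique smallest valid adjustment set.

{Vk}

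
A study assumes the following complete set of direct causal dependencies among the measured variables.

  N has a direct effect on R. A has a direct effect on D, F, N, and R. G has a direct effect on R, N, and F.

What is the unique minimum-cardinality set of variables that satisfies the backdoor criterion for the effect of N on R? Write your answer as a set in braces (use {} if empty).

{A, G}

Variables eligible for adjustment (non-descendants of N, excluding N and R): {A, D, F, G}.
Backdoor paths from N to R:
  P1: N <- G -> R
  P2: N <- G -> F <- A -> R
  P3: N <- A -> R
  P4: N <- A -> F <- G -> R
The empty set is not sufficient: P1 (N <- G -> R) has no collider blocking it and no conditioned non-collider, so it is open.
Try {A, G}:
  P1: blocked at fork node G ∈ conditioning set.
  P2: blocked at fork node G ∈ conditioning set.
  P3: blocked at fork node A ∈ conditioning set.
  P4: blocked at fork node A ∈ conditioning set.
{A, G} contains no descendant of N and blocks every backdoor path.
Every element of {A, G} is needed (dropping A leaves P3 open; dropping G leaves P1 open), so no proper subset is valid.
Among all size-2 subsets of the eligible variables, only {A, G} blocks every backdoor path, so it is the unique smallest valid adjustment set.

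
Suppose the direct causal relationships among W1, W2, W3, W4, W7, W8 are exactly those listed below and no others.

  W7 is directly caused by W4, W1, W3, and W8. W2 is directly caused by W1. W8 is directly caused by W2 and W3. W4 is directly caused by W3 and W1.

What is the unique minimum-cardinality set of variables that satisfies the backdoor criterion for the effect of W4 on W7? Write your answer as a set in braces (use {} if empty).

{W1, W3}

Variables eligible for adjustment (non-descendants of W4, excluding W4 and W7): {W1, W2, W3, W8}.
Backdoor paths from W4 to W7:
  P1: W4 <- W1 -> W2 -> W8 <- W3 -> W7
  P2: W4 <- W1 -> W2 -> W8 -> W7
  P3: W4 <- W1 -> W7
  P4: W4 <- W3 -> W8 <- W2 <- W1 -> W7
  P5: W4 <- W3 -> W8 -> W7
  P6: W4 <- W3 -> W7
The empty set is not sufficient: P2 (W4 <- W1 -> W2 -> W8 -> W7) has no collider blocking it and no conditioned non-collider, so it is open.
Try {W1, W3}:
  P1: blocked at fork node W1 ∈ conditioning set.
  P2: blocked at fork node W1 ∈ conditioning set.
  P3: blocked at fork node W1 ∈ conditioning set.
  P4: blocked at fork node W3 ∈ conditioning set.
  P5: blocked at fork node W3 ∈ conditioning set.
  P6: blocked at fork node W3 ∈ conditioning set.
{W1, W3} contains no descendant of W4 and blocks every backdoor path.
Every element of {W1, W3} is needed (dropping W1 leaves P2 open; dropping W3 leaves P5 open), so no proper subset is valid.
Among all size-2 subsets of the eligible variables, only {W1, W3} blocks every backdoor path, so it is the unique smallest valid adjustment set.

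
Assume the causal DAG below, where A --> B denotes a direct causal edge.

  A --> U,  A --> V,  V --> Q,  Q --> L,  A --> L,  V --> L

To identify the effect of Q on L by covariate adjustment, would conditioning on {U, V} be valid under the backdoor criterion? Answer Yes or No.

Yes

Backdoor paths from Q to L (paths whose first edge points into Q):
  P1: Q <- V <- A -> L
  P2: Q <- V -> L
Condition 1 (no descendant of Q in the set): holds — descendants of Q are {L}; none are in {U, V}.
Condition 2 (every backdoor path blocked by {U, V}):
  P1: blocked at chain node V ∈ conditioning set.
  P2: blocked at fork node V ∈ conditioning set.
{U, V} satisfies the backdoor criterion.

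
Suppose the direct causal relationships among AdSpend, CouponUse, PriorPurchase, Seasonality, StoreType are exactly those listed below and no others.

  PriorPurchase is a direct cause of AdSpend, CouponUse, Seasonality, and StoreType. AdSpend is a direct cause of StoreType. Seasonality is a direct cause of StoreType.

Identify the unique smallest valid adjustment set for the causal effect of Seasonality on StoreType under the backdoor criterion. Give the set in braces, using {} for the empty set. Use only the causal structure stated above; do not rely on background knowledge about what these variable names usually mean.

Variables eligible for adjustment (non-descendants of Seasonality, excluding Seasonality and StoreType): {AdSpend, CouponUse, PriorPurchase}.
Backdoor paths from Seasonality to StoreType:
  P1: Seasonality <- PriorPurchase -> AdSpend -> StoreType
  P2: Seasonality <- PriorPurchase -> StoreType
The empty set is not sufficient: P1 (Seasonality <- PriorPurchase -> AdSpend -> StoreType) has no collider blocking it and no conditioned non-collider, so it is open.
Try {PriorPurchase}:
  P1: blocked at fork node PriorPurchase ∈ conditioning set.
  P2: blocked at fork node PriorPurchase ∈ conditioning set.
{PriorPurchase} contains no descendant of Seasonality and blocks every backdoor path.
No other singleton works — e.g. {AdSpend} leaves P2 open — so {PriorPurchase} is the unique smallest valid adjustment set.

{PriorPurchase}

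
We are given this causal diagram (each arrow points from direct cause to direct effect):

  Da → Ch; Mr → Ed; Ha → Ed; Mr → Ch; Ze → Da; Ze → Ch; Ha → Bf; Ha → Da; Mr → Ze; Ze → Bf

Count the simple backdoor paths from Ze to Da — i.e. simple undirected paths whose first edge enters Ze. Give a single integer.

2

A backdoor path from Ze to Da is any simple undirected path whose first edge points into Ze (i.e. leaves Ze via a parent).
Parents of Ze: {Mr}.
Enumerating:
  P1: Ze <- Mr -> Ch <- Da
  P2: Ze <- Mr -> Ed <- Ha -> Da
That exhausts the simple backdoor paths. Count: 2.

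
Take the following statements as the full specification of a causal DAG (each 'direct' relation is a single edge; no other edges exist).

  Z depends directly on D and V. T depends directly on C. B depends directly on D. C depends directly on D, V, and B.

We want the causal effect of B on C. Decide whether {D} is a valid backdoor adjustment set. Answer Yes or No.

Backdoor paths from B to C (paths whose first edge points into B):
  P1: B <- D -> Z <- V -> C
  P2: B <- D -> C
Condition 1 (no descendant of B in the set): holds — descendants of B are {C, T}; none are in {D}.
Condition 2 (every backdoor path blocked by {D}):
  P1: blocked at fork node D ∈ conditioning set.
  P2: blocked at fork node D ∈ conditioning set.
{D} satisfies the backdoor criterion.

Yes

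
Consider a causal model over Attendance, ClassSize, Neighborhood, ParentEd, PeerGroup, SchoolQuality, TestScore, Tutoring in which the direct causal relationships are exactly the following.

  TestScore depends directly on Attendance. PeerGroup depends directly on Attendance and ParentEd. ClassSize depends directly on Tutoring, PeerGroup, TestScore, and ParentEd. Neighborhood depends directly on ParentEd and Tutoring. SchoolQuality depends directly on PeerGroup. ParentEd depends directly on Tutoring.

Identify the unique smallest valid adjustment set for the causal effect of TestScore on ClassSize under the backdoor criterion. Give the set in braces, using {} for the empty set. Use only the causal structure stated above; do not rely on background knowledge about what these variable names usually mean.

{Attendance}

Variables eligible for adjustment (non-descendants of TestScore, excluding TestScore and ClassSize): {Attendance, Neighborhood, ParentEd, PeerGroup, SchoolQuality, Tutoring}.
Backdoor paths from TestScore to ClassSize:
  P1: TestScore <- Attendance -> PeerGroup <- ParentEd <- Tutoring -> ClassSize
  P2: TestScore <- Attendance -> PeerGroup <- ParentEd -> Neighborhood <- Tutoring -> ClassSize
  P3: TestScore <- Attendance -> PeerGroup <- ParentEd -> ClassSize
  P4: TestScore <- Attendance -> PeerGroup -> ClassSize
The empty set is not sufficient: P4 (TestScore <- Attendance -> PeerGroup -> ClassSize) has no collider blocking it and no conditioned non-collider, so it is open.
Try {Attendance}:
  P1: blocked at fork node Attendance ∈ conditioning set.
  P2: blocked at fork node Attendance ∈ conditioning set.
  P3: blocked at fork node Attendance ∈ conditioning set.
  P4: blocked at fork node Attendance ∈ conditioning set.
{Attendance} contains no descendant of TestScore and blocks every backdoor path.
No other singleton works — e.g. {Tutoring} leaves P4 open — so {Attendance} is the unique smallest valid adjustment set.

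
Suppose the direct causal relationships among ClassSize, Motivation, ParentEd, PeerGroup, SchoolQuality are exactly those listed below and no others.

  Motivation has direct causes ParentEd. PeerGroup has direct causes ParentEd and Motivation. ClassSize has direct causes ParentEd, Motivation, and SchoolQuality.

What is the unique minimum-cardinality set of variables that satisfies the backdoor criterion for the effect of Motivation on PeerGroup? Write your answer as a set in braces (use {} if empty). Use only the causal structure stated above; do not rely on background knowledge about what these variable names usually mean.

Variables eligible for adjustment (non-descendants of Motivation, excluding Motivation and PeerGroup): {ParentEd, SchoolQuality}.
Backdoor paths from Motivation to PeerGroup:
  P1: Motivation <- ParentEd -> PeerGroup
The empty set is not sufficient: P1 (Motivation <- ParentEd -> PeerGroup) has no collider blocking it and no conditioned non-collider, so it is open.
Try {ParentEd}:
  P1: blocked at fork node ParentEd ∈ conditioning set.
{ParentEd} contains no descendant of Motivation and blocks every backdoor path.
No other singleton works — e.g. {SchoolQuality} leaves P1 open — so {ParentEd} is the unique smallest valid adjustment set.

{ParentEd}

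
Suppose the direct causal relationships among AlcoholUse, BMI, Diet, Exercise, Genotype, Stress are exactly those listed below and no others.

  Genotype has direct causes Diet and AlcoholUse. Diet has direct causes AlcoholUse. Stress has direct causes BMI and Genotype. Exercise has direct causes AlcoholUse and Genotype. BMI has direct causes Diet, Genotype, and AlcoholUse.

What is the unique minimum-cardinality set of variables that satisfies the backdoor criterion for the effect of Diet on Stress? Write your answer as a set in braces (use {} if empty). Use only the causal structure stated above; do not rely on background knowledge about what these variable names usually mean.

{AlcoholUse}

Variables eligible for adjustment (non-descendants of Diet, excluding Diet and Stress): {AlcoholUse}.
Backdoor paths from Diet to Stress:
  P1: Diet <- AlcoholUse -> Genotype -> BMI -> Stress
  P2: Diet <- AlcoholUse -> Genotype -> Stress
  P3: Diet <- AlcoholUse -> BMI <- Genotype -> Stress
  P4: Diet <- AlcoholUse -> BMI -> Stress
  P5: Diet <- AlcoholUse -> Exercise <- Genotype -> BMI -> Stress
  P6: Diet <- AlcoholUse -> Exercise <- Genotype -> Stress
The empty set is not sufficient: P1 (Diet <- AlcoholUse -> Genotype -> BMI -> Stress) has no collider blocking it and no conditioned non-collider, so it is open.
Try {AlcoholUse}:
  P1: blocked at fork node AlcoholUse ∈ conditioning set.
  P2: blocked at fork node AlcoholUse ∈ conditioning set.
  P3: blocked at fork node AlcoholUse ∈ conditioning set.
  P4: blocked at fork node AlcoholUse ∈ conditioning set.
  P5: blocked at fork node AlcoholUse ∈ conditioning set.
  P6: blocked at fork node AlcoholUse ∈ conditioning set.
{AlcoholUse} contains no descendant of Diet and blocks every backdoor path.
{AlcoholUse} is the unique smallest valid adjustment set.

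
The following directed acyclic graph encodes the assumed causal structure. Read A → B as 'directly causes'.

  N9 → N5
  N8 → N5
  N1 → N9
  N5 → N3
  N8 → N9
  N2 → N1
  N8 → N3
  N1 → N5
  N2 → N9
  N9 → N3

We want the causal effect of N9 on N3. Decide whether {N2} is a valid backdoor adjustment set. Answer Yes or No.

No

Backdoor paths from N9 to N3 (paths whose first edge points into N9):
  P1: N9 <- N2 -> N1 -> N5 <- N8 -> N3
  P2: N9 <- N2 -> N1 -> N5 -> N3
  P3: N9 <- N1 -> N5 <- N8 -> N3
  P4: N9 <- N1 -> N5 -> N3
  P5: N9 <- N8 -> N5 -> N3
  P6: N9 <- N8 -> N3
Condition 1 (no descendant of N9 in the set): holds — descendants of N9 are {N3, N5}; none are in {N2}.
Condition 2 (every backdoor path blocked by {N2}):
  P1: blocked at fork node N2 ∈ conditioning set.
  P2: blocked at fork node N2 ∈ conditioning set.
  P3: blocked at collider N5 (neither it nor any descendant is in the conditioning set).
  P4: open — no interior node is in the conditioning set.
  P5: open — no interior node is in the conditioning set.
  P6: open — no interior node is in the conditioning set.
{N2} does not satisfy the backdoor criterion.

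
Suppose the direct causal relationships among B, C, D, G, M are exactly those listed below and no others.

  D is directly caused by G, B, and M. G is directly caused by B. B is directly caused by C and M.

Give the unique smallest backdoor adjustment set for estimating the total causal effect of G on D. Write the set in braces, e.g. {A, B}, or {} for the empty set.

Variables eligible for adjustment (non-descendants of G, excluding G and D): {B, C, M}.
Backdoor paths from G to D:
  P1: G <- B <- M -> D
  P2: G <- B -> D
The empty set is not sufficient: P1 (G <- B <- M -> D) has no collider blocking it and no conditioned non-collider, so it is open.
Try {B}:
  P1: blocked at chain node B ∈ conditioning set.
  P2: blocked at fork node B ∈ conditioning set.
{B} contains no descendant of G and blocks every backdoor path.
No other singleton works — e.g. {C} leaves P1 open — so {B} is the unique smallest valid adjustment set.

{B}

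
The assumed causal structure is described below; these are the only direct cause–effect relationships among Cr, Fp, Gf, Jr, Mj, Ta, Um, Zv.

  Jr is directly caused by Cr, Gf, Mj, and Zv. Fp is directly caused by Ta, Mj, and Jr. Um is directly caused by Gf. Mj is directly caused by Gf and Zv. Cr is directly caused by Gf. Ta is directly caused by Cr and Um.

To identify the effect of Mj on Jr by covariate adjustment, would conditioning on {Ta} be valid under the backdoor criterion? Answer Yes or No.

Backdoor paths from Mj to Jr (paths whose first edge points into Mj):
  P1: Mj <- Gf -> Cr -> Ta -> Fp <- Jr
  P2: Mj <- Gf -> Cr -> Jr
  P3: Mj <- Gf -> Um -> Ta <- Cr -> Jr
  P4: Mj <- Gf -> Um -> Ta -> Fp <- Jr
  P5: Mj <- Gf -> Jr
  P6: Mj <- Zv -> Jr
Condition 1 (no descendant of Mj in the set): holds — descendants of Mj are {Fp, Jr}; none are in {Ta}.
Condition 2 (every backdoor path blocked by {Ta}):
  P1: blocked at chain node Ta ∈ conditioning set.
  P2: open — no interior node is in the conditioning set.
  P3: open — collider(s) Ta are conditioned on (or have a conditioned descendant) and no non-collider on the path is in the set.
  P4: blocked at chain node Ta ∈ conditioning set.
  P5: open — no interior node is in the conditioning set.
  P6: open — no interior node is in the conditioning set.
{Ta} does not satisfy the backdoor criterion.

No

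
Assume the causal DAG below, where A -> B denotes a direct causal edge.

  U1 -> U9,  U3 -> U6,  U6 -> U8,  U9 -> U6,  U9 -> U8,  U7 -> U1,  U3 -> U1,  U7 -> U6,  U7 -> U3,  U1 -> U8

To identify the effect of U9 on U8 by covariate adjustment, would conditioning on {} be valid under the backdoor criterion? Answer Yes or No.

No

Backdoor paths from U9 to U8 (paths whose first edge points into U9):
  P1: U9 <- U1 <- U7 -> U3 -> U6 -> U8
  P2: U9 <- U1 <- U7 -> U6 -> U8
  P3: U9 <- U1 <- U3 <- U7 -> U6 -> U8
  P4: U9 <- U1 <- U3 -> U6 -> U8
  P5: U9 <- U1 -> U8
Condition 1 (no descendant of U9 in the set): holds — descendants of U9 are {U6, U8}; none are in {}.
Condition 2 (every backdoor path blocked by {}):
  P1: open — no interior node is in the conditioning set.
  P2: open — no interior node is in the conditioning set.
  P3: open — no interior node is in the conditioning set.
  P4: open — no interior node is in the conditioning set.
  P5: open — no interior node is in the conditioning set.
{} does not satisfy the backdoor criterion.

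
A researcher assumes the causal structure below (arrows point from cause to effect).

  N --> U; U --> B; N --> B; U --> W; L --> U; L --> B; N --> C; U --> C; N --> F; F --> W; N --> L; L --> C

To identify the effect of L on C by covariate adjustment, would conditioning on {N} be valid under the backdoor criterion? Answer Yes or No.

Backdoor paths from L to C (paths whose first edge points into L):
  P1: L <- N -> U -> C
  P2: L <- N -> F -> W <- U -> C
  P3: L <- N -> B <- U -> C
  P4: L <- N -> C
Condition 1 (no descendant of L in the set): holds — descendants of L are {B, C, U, W}; none are in {N}.
Condition 2 (every backdoor path blocked by {N}):
  P1: blocked at fork node N ∈ conditioning set.
  P2: blocked at fork node N ∈ conditioning set.
  P3: blocked at fork node N ∈ conditioning set.
  P4: blocked at fork node N ∈ conditioning set.
{N} satisfies the backdoor criterion.

Yes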